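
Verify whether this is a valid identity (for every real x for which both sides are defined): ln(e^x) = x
Claim: ln(e^x) = x.
Reasoning: ln is the inverse of the exponential: ln(e^x) asks for the exponent p with e^p = e^x, and since e^p is one-to-one that exponent is p = x.
So the two sides agree for every real x for which both sides are defined.

Conclusion: Yes, this is an identity.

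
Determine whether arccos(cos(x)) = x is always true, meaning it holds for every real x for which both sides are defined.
No, this is NOT an identity.

Claim: arccos(cos(x)) = x.
Test a specific point where both sides are defined: x = -π/4.
LHS = arccos(cos(x)) ≈ 0.7854
RHS = x ≈ -0.7854
Since 0.7854 ≠ -0.7854, the equation fails at this point, so it cannot hold for every real x for which both sides are defined.
arccos only returns values in [0, π], so arccos(cos(x)) = x holds only for x in that interval, not for all real x.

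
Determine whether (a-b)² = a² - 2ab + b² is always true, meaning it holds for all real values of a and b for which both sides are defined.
Claim: (a-b)² = a² - 2ab + b².
Reasoning: Expand: (a-b)² = (a-b)(a-b) = a·a - a·b - b·a + b·b = a² - 2ab + b².
So the two sides agree for all real values of a and b for which both sides are defined.

Conclusion: Yes, this is an identity.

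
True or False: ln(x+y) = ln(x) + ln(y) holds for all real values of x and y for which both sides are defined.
False.

Claim: ln(x+y) = ln(x) + ln(y).
Test a specific point where both sides are defined: x = 3, y = 2.
LHS = ln(x+y) ≈ 1.6094
RHS = ln(x) + ln(y) ≈ 1.7918
Since 1.6094 ≠ 1.7918, the equation fails at this point, so it cannot hold for all real values of x and y for which both sides are defined.
ln(x) + ln(y) = ln(xy), not ln(x+y).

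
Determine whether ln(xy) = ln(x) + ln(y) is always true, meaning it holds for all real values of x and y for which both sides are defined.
Yes, this is an identity.

Claim: ln(xy) = ln(x) + ln(y).
Reasoning: Both sides are simultaneously defined only when x, y > 0. Write x = e^p, y = e^q (p = ln x, q = ln y). Then xy = e^p · e^q = e^(p+q), so ln(xy) = p + q = ln(x) + ln(y).
So the two sides agree for all real values of x and y for which both sides are defined.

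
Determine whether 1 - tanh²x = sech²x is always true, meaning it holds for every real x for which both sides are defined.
Claim: 1 - tanh²x = sech²x.
Reasoning: Divide cosh²x - sinh²x = 1 through by cosh²x (never zero): 1 - tanh²x = 1/cosh²x = sech²x.
So the two sides agree for every real x for which both sides are defined.

Conclusion: Yes, this is an identity.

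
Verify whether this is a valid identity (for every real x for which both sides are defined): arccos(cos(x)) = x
No, this is NOT an identity.

Claim: arccos(cos(x)) = x.
Test a specific point where both sides are defined: x = -π/4.
LHS = arccos(cos(x)) ≈ 0.7854
RHS = x ≈ -0.7854
Since 0.7854 ≠ -0.7854, the equation fails at this point, so it cannot hold for every real x for which both sides are defined.
arccos only returns values in [0, π], so arccos(cos(x)) = x holds only for x in that interval, not for all real x.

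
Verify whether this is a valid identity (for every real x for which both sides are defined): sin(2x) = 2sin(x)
Claim: sin(2x) = 2sin(x).
Test a specific point where both sides are defined: x = -π/3.
LHS = sin(2x) ≈ -0.8660
RHS = 2sin(x) ≈ -1.7321
Since -0.8660 ≠ -1.7321, the equation fails at this point, so it cannot hold for every real x for which both sides are defined.
The correct double-angle formula is sin(2x) = 2sin(x)cos(x).

Conclusion: No, this is NOT an identity.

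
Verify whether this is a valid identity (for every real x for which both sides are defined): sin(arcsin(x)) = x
Claim: sin(arcsin(x)) = x.
Reasoning: For -1 ≤ x ≤ 1 (where arcsin is defined), arcsin(x) is by definition an angle whose sine equals x. Taking the sine of that angle returns x. (Note the other order, arcsin(sin x) = x, is NOT an identity.)
So the two sides agree for every real x for which both sides are defined.

Conclusion: Yes, this is an identity.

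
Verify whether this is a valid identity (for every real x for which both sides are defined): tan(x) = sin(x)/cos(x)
Claim: tan(x) = sin(x)/cos(x).
Reasoning: For an angle x whose terminal point on the unit circle is (cos x, sin x), tan(x) is defined as the ratio (second coordinate)/(first coordinate) = sin(x)/cos(x), wherever cos(x) ≠ 0.
So the two sides agree for every real x for which both sides are defined.

Conclusion: Yes, this is an identity.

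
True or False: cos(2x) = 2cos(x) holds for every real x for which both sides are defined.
False.

Claim: cos(2x) = 2cos(x).
Test a specific point where both sides are defined: x = 3π/4.
LHS = cos(2x) ≈ 0.0000
RHS = 2cos(x) ≈ -1.4142
Since 0.0000 ≠ -1.4142, the equation fails at this point, so it cannot hold for every real x for which both sides are defined.
The correct double-angle formula is cos(2x) = cos²x - sin²x.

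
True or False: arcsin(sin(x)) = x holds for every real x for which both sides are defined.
Claim: arcsin(sin(x)) = x.
Test a specific point where both sides are defined: x = 3π/4.
LHS = arcsin(sin(x)) ≈ 0.7854
RHS = x ≈ 2.3562
Since 0.7854 ≠ 2.3562, the equation fails at this point, so it cannot hold for every real x for which both sides are defined.
arcsin only returns values in [-π/2, π/2], so arcsin(sin(x)) = x holds only for x in that interval, not for all real x.

Conclusion: False.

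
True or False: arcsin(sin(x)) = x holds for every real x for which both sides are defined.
False.

Claim: arcsin(sin(x)) = x.
Test a specific point where both sides are defined: x = 3π/4.
LHS = arcsin(sin(x)) ≈ 0.7854
RHS = x ≈ 2.3562
Since 0.7854 ≠ 2.3562, the equation fails at this point, so it cannot hold for every real x for which both sides are defined.
arcsin only returns values in [-π/2, π/2], so arcsin(sin(x)) = x holds only for x in that interval, not for all real x.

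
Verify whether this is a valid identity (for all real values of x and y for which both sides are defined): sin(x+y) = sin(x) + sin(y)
Claim: sin(x+y) = sin(x) + sin(y).
Test a specific point where both sides are defined: x = -π/3, y = 2π/3.
LHS = sin(x+y) ≈ 0.8660
RHS = sin(x) + sin(y) ≈ 0.0000
Since 0.8660 ≠ 0.0000, the equation fails at this point, so it cannot hold for all real values of x and y for which both sides are defined.
The correct expansion is sin(x+y) = sin(x)cos(y) + cos(x)sin(y); sine is not additive.

Conclusion: No, this is NOT an identity.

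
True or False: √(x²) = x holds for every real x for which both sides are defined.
Claim: √(x²) = x.
Test a specific point where both sides are defined: x = -2.
LHS = √(x²) ≈ 2.0000
RHS = x ≈ -2.0000
Since 2.0000 ≠ -2.0000, the equation fails at this point, so it cannot hold for every real x for which both sides are defined.
√(x²) = |x|, which differs from x whenever x < 0 (both sides are defined for every real x).

Conclusion: False.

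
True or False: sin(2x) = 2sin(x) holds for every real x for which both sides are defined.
Claim: sin(2x) = 2sin(x).
Test a specific point where both sides are defined: x = π/2.
LHS = sin(2x) ≈ 0.0000
RHS = 2sin(x) ≈ 2.0000
Since 0.0000 ≠ 2.0000, the equation fails at this point, so it cannot hold for every real x for which both sides are defined.
The correct double-angle formula is sin(2x) = 2sin(x)cos(x).

Conclusion: False.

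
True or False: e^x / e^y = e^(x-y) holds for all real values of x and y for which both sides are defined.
True.

Claim: e^x / e^y = e^(x-y).
Reasoning: 1/e^y = e^(-y), so e^x / e^y = e^x · e^(-y) = e^(x + (-y)) = e^(x-y) by the product rule for exponents.
So the two sides agree for all real values of x and y for which both sides are defined.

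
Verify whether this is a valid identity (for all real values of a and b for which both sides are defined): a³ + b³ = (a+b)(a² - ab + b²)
Claim: a³ + b³ = (a+b)(a² - ab + b²).
Reasoning: Expand the right side: (a+b)(a² - ab + b²) = a³ - a²b + ab² + a²b - ab² + b³ = a³ + b³ (the middle terms cancel in pairs).
So the two sides agree for all real values of a and b for which both sides are defined.

Conclusion: Yes, this is an identity.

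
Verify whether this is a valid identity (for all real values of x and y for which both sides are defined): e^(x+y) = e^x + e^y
No, this is NOT an identity.

Claim: e^(x+y) = e^x + e^y.
Test a specific point where both sides are defined: x = 3/2, y = 5.
LHS = e^(x+y) ≈ 665.1416
RHS = e^x + e^y ≈ 152.8948
Since 665.1416 ≠ 152.8948, the equation fails at this point, so it cannot hold for all real values of x and y for which both sides are defined.
The correct rule is e^(x+y) = e^x · e^y (a product, not a sum).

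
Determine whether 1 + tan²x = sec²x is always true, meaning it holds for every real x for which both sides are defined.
Claim: 1 + tan²x = sec²x.
Reasoning: Start from sin²x + cos²x = 1 and divide every term by cos²x (allowed wherever tan x and sec x are defined): tan²x + 1 = 1/cos²x = sec²x.
So the two sides agree for every real x for which both sides are defined.

Conclusion: Yes, this is an identity.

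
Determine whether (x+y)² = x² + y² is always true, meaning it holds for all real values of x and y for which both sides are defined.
No, this is NOT an identity.

Claim: (x+y)² = x² + y².
Test a specific point where both sides are defined: x = 1/2, y = -3.
LHS = (x+y)² ≈ 6.2500
RHS = x² + y² ≈ 9.2500
Since 6.2500 ≠ 9.2500, the equation fails at this point, so it cannot hold for all real values of x and y for which both sides are defined.
The correct expansion is (x+y)² = x² + 2xy + y²; the cross term 2xy is missing.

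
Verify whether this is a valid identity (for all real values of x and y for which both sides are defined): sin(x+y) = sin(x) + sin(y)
No, this is NOT an identity.

Claim: sin(x+y) = sin(x) + sin(y).
Test a specific point where both sides are defined: x = π/6, y = π/4.
LHS = sin(x+y) ≈ 0.9659
RHS = sin(x) + sin(y) ≈ 1.2071
Since 0.9659 ≠ 1.2071, the equation fails at this point, so it cannot hold for all real values of x and y for which both sides are defined.
The correct expansion is sin(x+y) = sin(x)cos(y) + cos(x)sin(y); sine is not additive.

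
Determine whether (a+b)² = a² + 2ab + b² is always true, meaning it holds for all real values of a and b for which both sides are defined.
Claim: (a+b)² = a² + 2ab + b².
Reasoning: Expand: (a+b)² = (a+b)(a+b) = a·a + a·b + b·a + b·b = a² + 2ab + b².
So the two sides agree for all real values of a and b for which both sides are defined.

Conclusion: Yes, this is an identity.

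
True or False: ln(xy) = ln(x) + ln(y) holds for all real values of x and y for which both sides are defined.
Claim: ln(xy) = ln(x) + ln(y).
Reasoning: Both sides are simultaneously defined only when x, y > 0. Write x = e^p, y = e^q (p = ln x, q = ln y). Then xy = e^p · e^q = e^(p+q), so ln(xy) = p + q = ln(x) + ln(y).
So the two sides agree for all real values of x and y for which both sides are defined.

Conclusion: True.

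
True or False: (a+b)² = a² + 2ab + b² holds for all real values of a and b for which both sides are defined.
True.

Claim: (a+b)² = a² + 2ab + b².
Reasoning: Expand: (a+b)² = (a+b)(a+b) = a·a + a·b + b·a + b·b = a² + 2ab + b².
So the two sides agree for all real values of a and b for which both sides are defined.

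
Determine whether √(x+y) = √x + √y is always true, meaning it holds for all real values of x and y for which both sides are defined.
No, this is NOT an identity.

Claim: √(x+y) = √x + √y.
Test a specific point where both sides are defined: x = 3, y = 2.
LHS = √(x+y) ≈ 2.2361
RHS = √x + √y ≈ 3.1463
Since 2.2361 ≠ 3.1463, the equation fails at this point, so it cannot hold for all real values of x and y for which both sides are defined.
Squaring the right side gives x + 2√(xy) + y, not x + y.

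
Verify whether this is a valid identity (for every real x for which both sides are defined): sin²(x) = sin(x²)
Claim: sin²(x) = sin(x²).
Test a specific point where both sides are defined: x = -π/3.
LHS = sin²(x) ≈ 0.7500
RHS = sin(x²) ≈ 0.8897
Since 0.7500 ≠ 0.8897, the equation fails at this point, so it cannot hold for every real x for which both sides are defined.
sin²(x) means (sin x)², squaring the output; sin(x²) squares the input. These are different functions.

Conclusion: No, this is NOT an identity.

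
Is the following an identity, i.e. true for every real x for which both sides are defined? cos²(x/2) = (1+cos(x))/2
Yes, this is an identity.

Claim: cos²(x/2) = (1+cos(x))/2.
Reasoning: Use cos(2θ) = 2cos²θ - 1 with θ = x/2: cos(x) = 2cos²(x/2) - 1. Solving for cos²(x/2) gives (1 + cos(x))/2.
So the two sides agree for every real x for which both sides are defined.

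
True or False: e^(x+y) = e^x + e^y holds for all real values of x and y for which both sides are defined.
False.

Claim: e^(x+y) = e^x + e^y.
Test a specific point where both sides are defined: x = 2, y = 4.
LHS = e^(x+y) ≈ 403.4288
RHS = e^x + e^y ≈ 61.9872
Since 403.4288 ≠ 61.9872, the equation fails at this point, so it cannot hold for all real values of x and y for which both sides are defined.
The correct rule is e^(x+y) = e^x · e^y (a product, not a sum).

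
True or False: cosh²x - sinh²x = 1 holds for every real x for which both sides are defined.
Claim: cosh²x - sinh²x = 1.
Reasoning: With cosh(x) = (e^x + e^-x)/2 and sinh(x) = (e^x - e^-x)/2: cosh²x = (e^(2x) + 2 + e^(-2x))/4 and sinh²x = (e^(2x) - 2 + e^(-2x))/4. Subtracting leaves 4/4 = 1.
So the two sides agree for every real x for which both sides are defined.

Conclusion: True.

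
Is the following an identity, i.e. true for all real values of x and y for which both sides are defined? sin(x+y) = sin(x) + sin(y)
No, this is NOT an identity.

Claim: sin(x+y) = sin(x) + sin(y).
Test a specific point where both sides are defined: x = π/3, y = π/4.
LHS = sin(x+y) ≈ 0.9659
RHS = sin(x) + sin(y) ≈ 1.5731
Since 0.9659 ≠ 1.5731, the equation fails at this point, so it cannot hold for all real values of x and y for which both sides are defined.
The correct expansion is sin(x+y) = sin(x)cos(y) + cos(x)sin(y); sine is not additive.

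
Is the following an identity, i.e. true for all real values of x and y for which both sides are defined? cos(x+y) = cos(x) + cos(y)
Claim: cos(x+y) = cos(x) + cos(y).
Test a specific point where both sides are defined: x = -π/6, y = 2π/3.
LHS = cos(x+y) ≈ 0.0000
RHS = cos(x) + cos(y) ≈ 0.3660
Since 0.0000 ≠ 0.3660, the equation fails at this point, so it cannot hold for all real values of x and y for which both sides are defined.
The correct expansion is cos(x+y) = cos(x)cos(y) - sin(x)sin(y); cosine is not additive.

Conclusion: No, this is NOT an identity.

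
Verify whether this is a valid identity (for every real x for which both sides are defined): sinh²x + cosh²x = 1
Claim: sinh²x + cosh²x = 1.
Test a specific point where both sides are defined: x = 3/2.
LHS = sinh²x + cosh²x ≈ 10.0677
RHS = 1 ≈ 1.0000
Since 10.0677 ≠ 1.0000, the equation fails at this point, so it cannot hold for every real x for which both sides are defined.
The correct hyperbolic identity is cosh²x - sinh²x = 1 (a difference); the sum sinh²x + cosh²x equals cosh(2x).

Conclusion: No, this is NOT an identity.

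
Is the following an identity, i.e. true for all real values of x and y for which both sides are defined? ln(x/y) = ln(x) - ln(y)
Claim: ln(x/y) = ln(x) - ln(y).
Reasoning: Both sides are simultaneously defined only when x, y > 0. Write x = e^p, y = e^q. Then x/y = e^(p-q), so ln(x/y) = p - q = ln(x) - ln(y).
So the two sides agree for all real values of x and y for which both sides are defined.

Conclusion: Yes, this is an identity.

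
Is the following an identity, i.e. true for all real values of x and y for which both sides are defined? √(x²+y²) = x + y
No, this is NOT an identity.

Claim: √(x²+y²) = x + y.
Test a specific point where both sides are defined: x = 1/2, y = -1.
LHS = √(x²+y²) ≈ 1.1180
RHS = x + y ≈ -0.5000
Since 1.1180 ≠ -0.5000, the equation fails at this point, so it cannot hold for all real values of x and y for which both sides are defined.
(x+y)² = x² + 2xy + y², not x² + y², so the square root does not split this way.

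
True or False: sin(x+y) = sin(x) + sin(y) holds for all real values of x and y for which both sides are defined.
False.

Claim: sin(x+y) = sin(x) + sin(y).
Test a specific point where both sides are defined: x = 2π/3, y = π/4.
LHS = sin(x+y) ≈ 0.2588
RHS = sin(x) + sin(y) ≈ 1.5731
Since 0.2588 ≠ 1.5731, the equation fails at this point, so it cannot hold for all real values of x and y for which both sides are defined.
The correct expansion is sin(x+y) = sin(x)cos(y) + cos(x)sin(y); sine is not additive.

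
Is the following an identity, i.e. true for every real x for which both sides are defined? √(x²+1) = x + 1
No, this is NOT an identity.

Claim: √(x²+1) = x + 1.
Test a specific point where both sides are defined: x = 1/2.
LHS = √(x²+1) ≈ 1.1180
RHS = x + 1 ≈ 1.5000
Since 1.1180 ≠ 1.5000, the equation fails at this point, so it cannot hold for every real x for which both sides are defined.
(x+1)² = x² + 2x + 1 ≠ x² + 1 unless x = 0.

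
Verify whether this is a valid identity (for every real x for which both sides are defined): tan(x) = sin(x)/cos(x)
Claim: tan(x) = sin(x)/cos(x).
Reasoning: For an angle x whose terminal point on the unit circle is (cos x, sin x), tan(x) is defined as the ratio (second coordinate)/(first coordinate) = sin(x)/cos(x), wherever cos(x) ≠ 0.
So the two sides agree for every real x for which both sides are defined.

Conclusion: Yes, this is an identity.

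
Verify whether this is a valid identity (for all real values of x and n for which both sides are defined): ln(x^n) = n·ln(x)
Claim: ln(x^n) = n·ln(x).
Reasoning: The right side requires x > 0. For x > 0, x^n = (e^(ln x))^n = e^(n·ln x), so taking ln of both sides gives ln(x^n) = n·ln(x).
So the two sides agree for all real values of x and n for which both sides are defined.

Conclusion: Yes, this is an identity.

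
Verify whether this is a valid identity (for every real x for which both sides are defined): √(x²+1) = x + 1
Claim: √(x²+1) = x + 1.
Test a specific point where both sides are defined: x = 5.
LHS = √(x²+1) ≈ 5.0990
RHS = x + 1 ≈ 6.0000
Since 5.0990 ≠ 6.0000, the equation fails at this point, so it cannot hold for every real x for which both sides are defined.
(x+1)² = x² + 2x + 1 ≠ x² + 1 unless x = 0.

Conclusion: No, this is NOT an identity.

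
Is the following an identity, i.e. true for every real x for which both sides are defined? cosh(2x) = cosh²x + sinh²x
Claim: cosh(2x) = cosh²x + sinh²x.
Reasoning: cosh²x = (e^(2x) + 2 + e^(-2x))/4 and sinh²x = (e^(2x) - 2 + e^(-2x))/4. Adding gives (2e^(2x) + 2e^(-2x))/4 = (e^(2x) + e^(-2x))/2 = cosh(2x).
So the two sides agree for every real x for which both sides are defined.

Conclusion: Yes, this is an identity.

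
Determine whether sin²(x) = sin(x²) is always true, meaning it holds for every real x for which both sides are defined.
Claim: sin²(x) = sin(x²).
Test a specific point where both sides are defined: x = π.
LHS = sin²(x) ≈ 0.0000
RHS = sin(x²) ≈ -0.4303
Since 0.0000 ≠ -0.4303, the equation fails at this point, so it cannot hold for every real x for which both sides are defined.
sin²(x) means (sin x)², squaring the output; sin(x²) squares the input. These are different functions.

Conclusion: No, this is NOT an identity.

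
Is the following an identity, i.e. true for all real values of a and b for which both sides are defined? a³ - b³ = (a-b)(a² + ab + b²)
Claim: a³ - b³ = (a-b)(a² + ab + b²).
Reasoning: Expand the right side: (a-b)(a² + ab + b²) = a³ + a²b + ab² - a²b - ab² - b³ = a³ - b³ (the middle terms cancel in pairs).
So the two sides agree for all real values of a and b for which both sides are defined.

Conclusion: Yes, this is an identity.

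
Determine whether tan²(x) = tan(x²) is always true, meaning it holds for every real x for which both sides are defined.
No, this is NOT an identity.

Claim: tan²(x) = tan(x²).
Test a specific point where both sides are defined: x = π/6.
LHS = tan²(x) ≈ 0.3333
RHS = tan(x²) ≈ 0.2812
Since 0.3333 ≠ 0.2812, the equation fails at this point, so it cannot hold for every real x for which both sides are defined.
tan²(x) means (tan x)², squaring the output; tan(x²) squares the input. These are different functions.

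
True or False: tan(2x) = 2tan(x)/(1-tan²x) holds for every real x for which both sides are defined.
True.

Claim: tan(2x) = 2tan(x)/(1-tan²x).
Reasoning: tan(2x) = sin(2x)/cos(2x) = 2sin(x)cos(x) / (cos²x - sin²x). Divide numerator and denominator by cos²x: 2tan(x) / (1 - tan²x).
So the two sides agree for every real x for which both sides are defined.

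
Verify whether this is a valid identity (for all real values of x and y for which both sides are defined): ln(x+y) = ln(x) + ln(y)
No, this is NOT an identity.

Claim: ln(x+y) = ln(x) + ln(y).
Test a specific point where both sides are defined: x = 3, y = 5.
LHS = ln(x+y) ≈ 2.0794
RHS = ln(x) + ln(y) ≈ 2.7081
Since 2.0794 ≠ 2.7081, the equation fails at this point, so it cannot hold for all real values of x and y for which both sides are defined.
ln(x) + ln(y) = ln(xy), not ln(x+y).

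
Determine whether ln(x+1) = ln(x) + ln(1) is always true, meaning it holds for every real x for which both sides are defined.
No, this is NOT an identity.

Claim: ln(x+1) = ln(x) + ln(1).
Test a specific point where both sides are defined: x = 3.
LHS = ln(x+1) ≈ 1.3863
RHS = ln(x) + ln(1) ≈ 1.0986
Since 1.3863 ≠ 1.0986, the equation fails at this point, so it cannot hold for every real x for which both sides are defined.
ln(1) = 0, so the right side is just ln(x), which differs from ln(x+1).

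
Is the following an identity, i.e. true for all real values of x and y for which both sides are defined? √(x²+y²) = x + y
Claim: √(x²+y²) = x + y.
Test a specific point where both sides are defined: x = 3, y = -3.
LHS = √(x²+y²) ≈ 4.2426
RHS = x + y ≈ 0.0000
Since 4.2426 ≠ 0.0000, the equation fails at this point, so it cannot hold for all real values of x and y for which both sides are defined.
(x+y)² = x² + 2xy + y², not x² + y², so the square root does not split this way.

Conclusion: No, this is NOT an identity.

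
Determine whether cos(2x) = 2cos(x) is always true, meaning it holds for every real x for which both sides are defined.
No, this is NOT an identity.

Claim: cos(2x) = 2cos(x).
Test a specific point where both sides are defined: x = π/4.
LHS = cos(2x) ≈ 0.0000
RHS = 2cos(x) ≈ 1.4142
Since 0.0000 ≠ 1.4142, the equation fails at this point, so it cannot hold for every real x for which both sides are defined.
The correct double-angle formula is cos(2x) = cos²x - sin²x.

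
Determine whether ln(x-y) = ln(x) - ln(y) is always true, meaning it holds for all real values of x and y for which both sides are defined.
Claim: ln(x-y) = ln(x) - ln(y).
Test a specific point where both sides are defined: x = 3, y = 1.
LHS = ln(x-y) ≈ 0.6931
RHS = ln(x) - ln(y) ≈ 1.0986
Since 0.6931 ≠ 1.0986, the equation fails at this point, so it cannot hold for all real values of x and y for which both sides are defined.
ln(x) - ln(y) = ln(x/y), not ln(x-y).

Conclusion: No, this is NOT an identity.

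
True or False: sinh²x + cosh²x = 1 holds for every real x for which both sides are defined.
False.

Claim: sinh²x + cosh²x = 1.
Test a specific point where both sides are defined: x = 1.
LHS = sinh²x + cosh²x ≈ 3.7622
RHS = 1 ≈ 1.0000
Since 3.7622 ≠ 1.0000, the equation fails at this point, so it cannot hold for every real x for which both sides are defined.
The correct hyperbolic identity is cosh²x - sinh²x = 1 (a difference); the sum sinh²x + cosh²x equals cosh(2x).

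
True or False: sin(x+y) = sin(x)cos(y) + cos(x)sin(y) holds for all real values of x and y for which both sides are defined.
Claim: sin(x+y) = sin(x)cos(y) + cos(x)sin(y).
Reasoning: By Euler's formula e^(i(x+y)) = e^(ix)·e^(iy) = (cos x + i·sin x)(cos y + i·sin y). The imaginary part of the left side is sin(x+y); the imaginary part of the product is sin(x)cos(y) + cos(x)sin(y).
So the two sides agree for all real values of x and y for which both sides are defined.

Conclusion: True.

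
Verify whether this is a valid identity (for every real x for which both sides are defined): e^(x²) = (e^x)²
No, this is NOT an identity.

Claim: e^(x²) = (e^x)².
Test a specific point where both sides are defined: x = -2.
LHS = e^(x²) ≈ 54.5982
RHS = (e^x)² ≈ 0.0183
Since 54.5982 ≠ 0.0183, the equation fails at this point, so it cannot hold for every real x for which both sides are defined.
(e^x)² = e^(2x), and 2x ≠ x² in general.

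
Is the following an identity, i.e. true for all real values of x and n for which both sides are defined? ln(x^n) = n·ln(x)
Yes, this is an identity.

Claim: ln(x^n) = n·ln(x).
Reasoning: The right side requires x > 0. For x > 0, x^n = (e^(ln x))^n = e^(n·ln x), so taking ln of both sides gives ln(x^n) = n·ln(x).
So the two sides agree for all real values of x and n for which both sides are defined.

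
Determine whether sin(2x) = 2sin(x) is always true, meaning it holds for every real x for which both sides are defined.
No, this is NOT an identity.

Claim: sin(2x) = 2sin(x).
Test a specific point where both sides are defined: x = π/4.
LHS = sin(2x) ≈ 1.0000
RHS = 2sin(x) ≈ 1.4142
Since 1.0000 ≠ 1.4142, the equation fails at this point, so it cannot hold for every real x for which both sides are defined.
The correct double-angle formula is sin(2x) = 2sin(x)cos(x).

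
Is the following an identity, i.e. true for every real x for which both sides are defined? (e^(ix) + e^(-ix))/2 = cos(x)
Yes, this is an identity.

Claim: (e^(ix) + e^(-ix))/2 = cos(x).
Reasoning: By Euler's formula e^(ix) = cos(x) + i·sin(x) and e^(-ix) = cos(x) - i·sin(x). Adding cancels the sine terms: e^(ix) + e^(-ix) = 2cos(x); divide by 2.
So the two sides agree for every real x for which both sides are defined.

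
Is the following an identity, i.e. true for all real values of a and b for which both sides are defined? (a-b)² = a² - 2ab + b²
Claim: (a-b)² = a² - 2ab + b².
Reasoning: Expand: (a-b)² = (a-b)(a-b) = a·a - a·b - b·a + b·b = a² - 2ab + b².
So the two sides agree for all real values of a and b for which both sides are defined.

Conclusion: Yes, this is an identity.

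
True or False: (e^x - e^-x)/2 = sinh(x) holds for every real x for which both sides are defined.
True.

Claim: (e^x - e^-x)/2 = sinh(x).
Reasoning: This is exactly the definition of the hyperbolic sine: sinh(x) := (e^x - e^-x)/2.
So the two sides agree for every real x for which both sides are defined.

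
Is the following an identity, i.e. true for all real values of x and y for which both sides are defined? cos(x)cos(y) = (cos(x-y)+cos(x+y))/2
Yes, this is an identity.

Claim: cos(x)cos(y) = (cos(x-y)+cos(x+y))/2.
Reasoning: cos(x-y) = cos(x)cos(y) + sin(x)sin(y) and cos(x+y) = cos(x)cos(y) - sin(x)sin(y). Adding, cos(x-y) + cos(x+y) = 2cos(x)cos(y); divide by 2.
So the two sides agree for all real values of x and y for which both sides are defined.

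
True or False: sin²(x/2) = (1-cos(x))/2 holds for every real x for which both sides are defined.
Claim: sin²(x/2) = (1-cos(x))/2.
Reasoning: Use cos(2θ) = 1 - 2sin²θ with θ = x/2: cos(x) = 1 - 2sin²(x/2). Solving for sin²(x/2) gives (1 - cos(x))/2.
So the two sides agree for every real x for which both sides are defined.

Conclusion: True.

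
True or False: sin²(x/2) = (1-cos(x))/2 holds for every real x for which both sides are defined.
Claim: sin²(x/2) = (1-cos(x))/2.
Reasoning: Use cos(2θ) = 1 - 2sin²θ with θ = x/2: cos(x) = 1 - 2sin²(x/2). Solving for sin²(x/2) gives (1 - cos(x))/2.
So the two sides agree for every real x for which both sides are defined.

Conclusion: True.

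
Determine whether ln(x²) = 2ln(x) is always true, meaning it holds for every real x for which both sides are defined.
Yes, this is an identity.

Claim: ln(x²) = 2ln(x).
Reasoning: The right side requires x > 0. For x > 0, x² = (e^(ln x))² = e^(2ln x), so ln(x²) = 2ln(x). (For x < 0 the right side is undefined, so those values are outside the claim.)
So the two sides agree for every real x for which both sides are defined.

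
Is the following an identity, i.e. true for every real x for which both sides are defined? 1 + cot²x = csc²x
Claim: 1 + cot²x = csc²x.
Reasoning: Start from sin²x + cos²x = 1 and divide every term by sin²x (allowed wherever cot x and csc x are defined): 1 + cot²x = 1/sin²x = csc²x.
So the two sides agree for every real x for which both sides are defined.

Conclusion: Yes, this is an identity.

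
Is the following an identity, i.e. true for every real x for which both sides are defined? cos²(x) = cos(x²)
No, this is NOT an identity.

Claim: cos²(x) = cos(x²).
Test a specific point where both sides are defined: x = -π/4.
LHS = cos²(x) ≈ 0.5000
RHS = cos(x²) ≈ 0.8157
Since 0.5000 ≠ 0.8157, the equation fails at this point, so it cannot hold for every real x for which both sides are defined.
cos²(x) means (cos x)², squaring the output; cos(x²) squares the input. These are different functions.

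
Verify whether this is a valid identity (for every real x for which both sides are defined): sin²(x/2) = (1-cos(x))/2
Yes, this is an identity.

Claim: sin²(x/2) = (1-cos(x))/2.
Reasoning: Use cos(2θ) = 1 - 2sin²θ with θ = x/2: cos(x) = 1 - 2sin²(x/2). Solving for sin²(x/2) gives (1 - cos(x))/2.
So the two sides agree for every real x for which both sides are defined.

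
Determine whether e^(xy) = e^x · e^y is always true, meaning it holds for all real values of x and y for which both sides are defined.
No, this is NOT an identity.

Claim: e^(xy) = e^x · e^y.
Test a specific point where both sides are defined: x = 4, y = 1.
LHS = e^(xy) ≈ 54.5982
RHS = e^x · e^y ≈ 148.4132
Since 54.5982 ≠ 148.4132, the equation fails at this point, so it cannot hold for all real values of x and y for which both sides are defined.
e^x · e^y = e^(x+y), not e^(xy).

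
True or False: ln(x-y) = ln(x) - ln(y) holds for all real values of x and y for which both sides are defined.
Claim: ln(x-y) = ln(x) - ln(y).
Test a specific point where both sides are defined: x = 5, y = 3/2.
LHS = ln(x-y) ≈ 1.2528
RHS = ln(x) - ln(y) ≈ 1.2040
Since 1.2528 ≠ 1.2040, the equation fails at this point, so it cannot hold for all real values of x and y for which both sides are defined.
ln(x) - ln(y) = ln(x/y), not ln(x-y).

Conclusion: False.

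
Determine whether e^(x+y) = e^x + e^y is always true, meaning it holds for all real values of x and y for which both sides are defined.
Claim: e^(x+y) = e^x + e^y.
Test a specific point where both sides are defined: x = 1/2, y = 3/2.
LHS = e^(x+y) ≈ 7.3891
RHS = e^x + e^y ≈ 6.1304
Since 7.3891 ≠ 6.1304, the equation fails at this point, so it cannot hold for all real values of x and y for which both sides are defined.
The correct rule is e^(x+y) = e^x · e^y (a product, not a sum).

Conclusion: No, this is NOT an identity.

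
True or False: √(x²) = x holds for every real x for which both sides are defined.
False.

Claim: √(x²) = x.
Test a specific point where both sides are defined: x = -2.
LHS = √(x²) ≈ 2.0000
RHS = x ≈ -2.0000
Since 2.0000 ≠ -2.0000, the equation fails at this point, so it cannot hold for every real x for which both sides are defined.
√(x²) = |x|, which differs from x whenever x < 0 (both sides are defined for every real x).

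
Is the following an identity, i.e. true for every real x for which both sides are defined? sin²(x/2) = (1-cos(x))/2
Claim: sin²(x/2) = (1-cos(x))/2.
Reasoning: Use cos(2θ) = 1 - 2sin²θ with θ = x/2: cos(x) = 1 - 2sin²(x/2). Solving for sin²(x/2) gives (1 - cos(x))/2.
So the two sides agree for every real x for which both sides are defined.

Conclusion: Yes, this is an identity.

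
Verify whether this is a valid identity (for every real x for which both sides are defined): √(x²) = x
No, this is NOT an identity.

Claim: √(x²) = x.
Test a specific point where both sides are defined: x = -2.
LHS = √(x²) ≈ 2.0000
RHS = x ≈ -2.0000
Since 2.0000 ≠ -2.0000, the equation fails at this point, so it cannot hold for every real x for which both sides are defined.
√(x²) = |x|, which differs from x whenever x < 0 (both sides are defined for every real x).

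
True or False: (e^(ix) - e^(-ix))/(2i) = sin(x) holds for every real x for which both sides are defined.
Claim: (e^(ix) - e^(-ix))/(2i) = sin(x).
Reasoning: By Euler's formula e^(ix) = cos(x) + i·sin(x) and e^(-ix) = cos(x) - i·sin(x). Subtracting cancels the cosine terms: e^(ix) - e^(-ix) = 2i·sin(x); divide by 2i.
So the two sides agree for every real x for which both sides are defined.

Conclusion: True.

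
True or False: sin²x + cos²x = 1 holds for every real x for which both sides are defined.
Claim: sin²x + cos²x = 1.
Reasoning: The point (cos x, sin x) lies on the unit circle X² + Y² = 1, so cos²x + sin²x = 1 for every real x.
So the two sides agree for every real x for which both sides are defined.

Conclusion: True.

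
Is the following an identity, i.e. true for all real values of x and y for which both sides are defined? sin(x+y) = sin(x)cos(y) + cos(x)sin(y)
Yes, this is an identity.

Claim: sin(x+y) = sin(x)cos(y) + cos(x)sin(y).
Reasoning: By Euler's formula e^(i(x+y)) = e^(ix)·e^(iy) = (cos x + i·sin x)(cos y + i·sin y). The imaginary part of the left side is sin(x+y); the imaginary part of the product is sin(x)cos(y) + cos(x)sin(y).
So the two sides agree for all real values of x and y for which both sides are defined.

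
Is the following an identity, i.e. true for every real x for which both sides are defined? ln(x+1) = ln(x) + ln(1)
No, this is NOT an identity.

Claim: ln(x+1) = ln(x) + ln(1).
Test a specific point where both sides are defined: x = 3/2.
LHS = ln(x+1) ≈ 0.9163
RHS = ln(x) + ln(1) ≈ 0.4055
Since 0.9163 ≠ 0.4055, the equation fails at this point, so it cannot hold for every real x for which both sides are defined.
ln(1) = 0, so the right side is just ln(x), which differs from ln(x+1).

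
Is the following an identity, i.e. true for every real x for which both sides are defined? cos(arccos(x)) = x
Yes, this is an identity.

Claim: cos(arccos(x)) = x.
Reasoning: For -1 ≤ x ≤ 1 (where arccos is defined), arccos(x) is by definition an angle whose cosine equals x. Taking the cosine of that angle returns x. (Note the other order, arccos(cos x) = x, is NOT an identity.)
So the two sides agree for every real x for which both sides are defined.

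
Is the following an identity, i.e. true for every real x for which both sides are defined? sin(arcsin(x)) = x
Claim: sin(arcsin(x)) = x.
Reasoning: For -1 ≤ x ≤ 1 (where arcsin is defined), arcsin(x) is by definition an angle whose sine equals x. Taking the sine of that angle returns x. (Note the other order, arcsin(sin x) = x, is NOT an identity.)
So the two sides agree for every real x for which both sides are defined.

Conclusion: Yes, this is an identity.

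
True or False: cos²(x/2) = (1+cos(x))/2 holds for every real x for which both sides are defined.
Claim: cos²(x/2) = (1+cos(x))/2.
Reasoning: Use cos(2θ) = 2cos²θ - 1 with θ = x/2: cos(x) = 2cos²(x/2) - 1. Solving for cos²(x/2) gives (1 + cos(x))/2.
So the two sides agree for every real x for which both sides are defined.

Conclusion: True.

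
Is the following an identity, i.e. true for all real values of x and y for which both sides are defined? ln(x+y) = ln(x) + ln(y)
No, this is NOT an identity.

Claim: ln(x+y) = ln(x) + ln(y).
Test a specific point where both sides are defined: x = 1, y = 5.
LHS = ln(x+y) ≈ 1.7918
RHS = ln(x) + ln(y) ≈ 1.6094
Since 1.7918 ≠ 1.6094, the equation fails at this point, so it cannot hold for all real values of x and y for which both sides are defined.
ln(x) + ln(y) = ln(xy), not ln(x+y).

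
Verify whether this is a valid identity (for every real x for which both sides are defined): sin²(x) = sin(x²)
No, this is NOT an identity.

Claim: sin²(x) = sin(x²).
Test a specific point where both sides are defined: x = -π/4.
LHS = sin²(x) ≈ 0.5000
RHS = sin(x²) ≈ 0.5785
Since 0.5000 ≠ 0.5785, the equation fails at this point, so it cannot hold for every real x for which both sides are defined.
sin²(x) means (sin x)², squaring the output; sin(x²) squares the input. These are different functions.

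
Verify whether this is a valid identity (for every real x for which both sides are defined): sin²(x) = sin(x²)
Claim: sin²(x) = sin(x²).
Test a specific point where both sides are defined: x = π/3.
LHS = sin²(x) ≈ 0.7500
RHS = sin(x²) ≈ 0.8897
Since 0.7500 ≠ 0.8897, the equation fails at this point, so it cannot hold for every real x for which both sides are defined.
sin²(x) means (sin x)², squaring the output; sin(x²) squares the input. These are different functions.

Conclusion: No, this is NOT an identity.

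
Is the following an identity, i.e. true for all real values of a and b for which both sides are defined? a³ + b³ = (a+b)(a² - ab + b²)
Yes, this is an identity.

Claim: a³ + b³ = (a+b)(a² - ab + b²).
Reasoning: Expand the right side: (a+b)(a² - ab + b²) = a³ - a²b + ab² + a²b - ab² + b³ = a³ + b³ (the middle terms cancel in pairs).
So the two sides agree for all real values of a and b for which both sides are defined.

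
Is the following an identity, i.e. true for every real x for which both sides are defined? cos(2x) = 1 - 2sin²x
Claim: cos(2x) = 1 - 2sin²x.
Reasoning: cos(2x) = cos²x - sin²x. Replace cos²x by 1 - sin²x: (1 - sin²x) - sin²x = 1 - 2sin²x.
So the two sides agree for every real x for which both sides are defined.

Conclusion: Yes, this is an identity.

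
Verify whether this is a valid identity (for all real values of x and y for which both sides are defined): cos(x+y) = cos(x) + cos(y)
Claim: cos(x+y) = cos(x) + cos(y).
Test a specific point where both sides are defined: x = π/4, y = 3π/4.
LHS = cos(x+y) ≈ -1.0000
RHS = cos(x) + cos(y) ≈ 0.0000
Since -1.0000 ≠ 0.0000, the equation fails at this point, so it cannot hold for all real values of x and y for which both sides are defined.
The correct expansion is cos(x+y) = cos(x)cos(y) - sin(x)sin(y); cosine is not additive.

Conclusion: No, this is NOT an identity.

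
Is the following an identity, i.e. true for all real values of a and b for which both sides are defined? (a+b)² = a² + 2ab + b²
Claim: (a+b)² = a² + 2ab + b².
Reasoning: Expand: (a+b)² = (a+b)(a+b) = a·a + a·b + b·a + b·b = a² + 2ab + b².
So the two sides agree for all real values of a and b for which both sides are defined.

Conclusion: Yes, this is an identity.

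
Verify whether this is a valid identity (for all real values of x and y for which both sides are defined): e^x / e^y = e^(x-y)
Claim: e^x / e^y = e^(x-y).
Reasoning: 1/e^y = e^(-y), so e^x / e^y = e^x · e^(-y) = e^(x + (-y)) = e^(x-y) by the product rule for exponents.
So the two sides agree for all real values of x and y for which both sides are defined.

Conclusion: Yes, this is an identity.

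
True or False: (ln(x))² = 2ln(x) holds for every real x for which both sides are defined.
False.

Claim: (ln(x))² = 2ln(x).
Test a specific point where both sides are defined: x = 3.
LHS = (ln(x))² ≈ 1.2069
RHS = 2ln(x) ≈ 2.1972
Since 1.2069 ≠ 2.1972, the equation fails at this point, so it cannot hold for every real x for which both sides are defined.
2ln(x) equals ln(x²), which is not the same as (ln x)².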